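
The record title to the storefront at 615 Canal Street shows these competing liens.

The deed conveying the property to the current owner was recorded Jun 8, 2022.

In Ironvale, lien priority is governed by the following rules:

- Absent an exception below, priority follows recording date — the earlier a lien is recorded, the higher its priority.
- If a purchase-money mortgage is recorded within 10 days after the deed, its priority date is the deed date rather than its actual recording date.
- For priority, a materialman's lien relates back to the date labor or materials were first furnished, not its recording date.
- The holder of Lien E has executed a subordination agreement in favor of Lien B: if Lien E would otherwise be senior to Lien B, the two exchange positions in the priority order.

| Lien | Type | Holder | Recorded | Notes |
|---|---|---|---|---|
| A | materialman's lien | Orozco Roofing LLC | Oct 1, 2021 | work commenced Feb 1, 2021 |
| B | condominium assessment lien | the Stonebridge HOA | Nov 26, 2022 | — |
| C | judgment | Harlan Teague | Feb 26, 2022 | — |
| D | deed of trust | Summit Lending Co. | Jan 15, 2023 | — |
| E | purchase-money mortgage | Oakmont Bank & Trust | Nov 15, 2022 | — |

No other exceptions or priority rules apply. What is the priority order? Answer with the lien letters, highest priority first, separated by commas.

A, C, B, E, D

Effective dates after the stated exceptions: A's effective date is Feb 1, 2021, when work began; E was recorded 160 days after the deed, outside the 10-day window, so it keeps its recording date.
Sorted by effective date: A (Feb 1, 2021), C (Feb 26, 2022), E (Nov 15, 2022), B (Nov 26, 2022), D (Jan 15, 2023).
E is senior to B before the subordination, so the two trade places.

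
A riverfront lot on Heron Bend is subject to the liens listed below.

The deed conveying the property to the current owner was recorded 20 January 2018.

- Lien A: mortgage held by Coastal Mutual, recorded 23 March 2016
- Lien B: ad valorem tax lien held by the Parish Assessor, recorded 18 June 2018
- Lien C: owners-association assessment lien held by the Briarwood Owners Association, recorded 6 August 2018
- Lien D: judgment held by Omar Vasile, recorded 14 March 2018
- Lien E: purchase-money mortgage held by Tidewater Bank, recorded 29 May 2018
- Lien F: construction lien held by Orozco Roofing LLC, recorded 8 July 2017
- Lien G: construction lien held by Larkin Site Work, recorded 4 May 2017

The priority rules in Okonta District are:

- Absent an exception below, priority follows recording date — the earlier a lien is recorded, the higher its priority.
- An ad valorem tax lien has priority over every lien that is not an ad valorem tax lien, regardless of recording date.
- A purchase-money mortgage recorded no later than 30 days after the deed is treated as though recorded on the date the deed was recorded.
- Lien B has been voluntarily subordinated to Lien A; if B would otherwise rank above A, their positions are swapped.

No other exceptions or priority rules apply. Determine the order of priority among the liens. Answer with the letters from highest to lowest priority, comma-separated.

A, B, G, F, D, E, C

Effective dates after the stated exceptions: E was recorded 129 days after the deed — beyond 30 days — so no relation-back applies.
B is an ad valorem tax lien, so it outranks all other liens regardless of date.
Among the remaining liens, by effective date: A (23 March 2016), G (4 May 2017), F (8 July 2017), D (14 March 2018), E (29 May 2018), C (6 August 2018).
B would otherwise be senior to A, so under the subordination agreement B and A exchange positions.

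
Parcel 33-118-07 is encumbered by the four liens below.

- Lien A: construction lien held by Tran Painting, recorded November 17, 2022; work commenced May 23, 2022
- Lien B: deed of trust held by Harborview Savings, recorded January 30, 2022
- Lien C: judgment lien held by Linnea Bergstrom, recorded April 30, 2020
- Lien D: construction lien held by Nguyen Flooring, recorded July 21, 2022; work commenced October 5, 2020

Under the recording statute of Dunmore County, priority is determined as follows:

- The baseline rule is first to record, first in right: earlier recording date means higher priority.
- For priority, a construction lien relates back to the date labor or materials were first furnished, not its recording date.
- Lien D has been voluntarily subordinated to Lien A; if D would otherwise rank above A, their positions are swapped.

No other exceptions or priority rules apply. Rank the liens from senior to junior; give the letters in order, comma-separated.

Effective dates after the stated exceptions: A's effective date is May 23, 2022, when work began; D's effective date is October 5, 2020, when work began.
Sorted by effective date: C (April 30, 2020), D (October 5, 2020), B (January 30, 2022), A (May 23, 2022).
The subordination applies — D was senior to A — so D and A swap.

C, A, B, D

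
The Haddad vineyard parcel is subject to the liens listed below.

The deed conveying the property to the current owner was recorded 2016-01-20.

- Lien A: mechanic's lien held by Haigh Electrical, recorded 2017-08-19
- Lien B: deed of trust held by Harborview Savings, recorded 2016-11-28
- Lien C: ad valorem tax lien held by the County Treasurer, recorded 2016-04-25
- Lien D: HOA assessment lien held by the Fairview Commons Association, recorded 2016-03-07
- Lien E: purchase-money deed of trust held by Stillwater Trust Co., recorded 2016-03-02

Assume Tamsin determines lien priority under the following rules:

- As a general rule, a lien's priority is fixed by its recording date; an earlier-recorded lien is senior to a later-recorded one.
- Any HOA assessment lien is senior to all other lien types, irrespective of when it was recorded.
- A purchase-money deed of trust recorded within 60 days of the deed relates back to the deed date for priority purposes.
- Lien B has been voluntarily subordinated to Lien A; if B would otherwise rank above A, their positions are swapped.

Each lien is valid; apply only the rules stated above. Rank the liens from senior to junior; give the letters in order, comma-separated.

D, E, C, A, B

First, effective dates: E was recorded within the 60-day window, so its effective date is the deed date 2016-01-20.
D is an HOA assessment lien and takes priority over every other lien.
Remaining liens by effective date: E (2016-01-20), C (2016-04-25), B (2016-11-28), A (2017-08-19).
The subordination applies — B was senior to A — so B and A swap.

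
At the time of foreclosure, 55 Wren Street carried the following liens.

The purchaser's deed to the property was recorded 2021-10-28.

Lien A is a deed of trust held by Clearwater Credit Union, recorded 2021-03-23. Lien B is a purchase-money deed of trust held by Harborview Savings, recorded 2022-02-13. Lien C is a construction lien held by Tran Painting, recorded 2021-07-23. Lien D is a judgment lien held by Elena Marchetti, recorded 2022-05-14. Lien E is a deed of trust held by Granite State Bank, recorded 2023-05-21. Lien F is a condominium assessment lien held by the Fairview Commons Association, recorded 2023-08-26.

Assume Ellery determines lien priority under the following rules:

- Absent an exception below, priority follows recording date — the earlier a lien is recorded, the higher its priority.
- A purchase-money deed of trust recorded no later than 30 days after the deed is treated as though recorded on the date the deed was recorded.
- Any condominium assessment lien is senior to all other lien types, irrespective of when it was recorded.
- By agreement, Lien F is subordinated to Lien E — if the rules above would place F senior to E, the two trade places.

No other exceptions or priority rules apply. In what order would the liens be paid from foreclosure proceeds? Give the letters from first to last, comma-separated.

Effective dates: B was recorded 108 days after the deed — beyond 30 days — so no relation-back applies.
F is a condominium assessment lien and takes priority over every other lien.
Among the remaining liens, by effective date: A (2021-03-23), C (2021-07-23), B (2022-02-13), D (2022-05-14), E (2023-05-21).
The subordination applies — F was senior to E — so F and E swap.

E, A, C, B, D, F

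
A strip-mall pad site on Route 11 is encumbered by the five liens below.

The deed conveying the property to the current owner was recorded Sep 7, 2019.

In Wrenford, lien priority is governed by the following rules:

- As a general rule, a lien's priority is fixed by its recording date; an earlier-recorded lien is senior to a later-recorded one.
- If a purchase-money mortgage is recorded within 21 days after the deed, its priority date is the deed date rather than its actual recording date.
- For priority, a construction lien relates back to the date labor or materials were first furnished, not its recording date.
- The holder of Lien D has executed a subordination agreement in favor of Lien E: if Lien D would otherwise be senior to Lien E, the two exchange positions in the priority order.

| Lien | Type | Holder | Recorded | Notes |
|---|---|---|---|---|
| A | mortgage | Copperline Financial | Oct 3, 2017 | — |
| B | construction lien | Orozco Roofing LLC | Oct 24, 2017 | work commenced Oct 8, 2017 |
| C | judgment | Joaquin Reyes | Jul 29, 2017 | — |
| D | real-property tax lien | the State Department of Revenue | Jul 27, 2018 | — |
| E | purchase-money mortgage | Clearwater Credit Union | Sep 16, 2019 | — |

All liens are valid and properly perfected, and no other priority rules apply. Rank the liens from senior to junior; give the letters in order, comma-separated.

First, effective dates: B relates back to Oct 8, 2017 (work commenced); E relates back to the deed date Sep 7, 2019.
By effective date: C (Jul 29, 2017), A (Oct 3, 2017), B (Oct 8, 2017), D (Jul 27, 2018), E (Sep 7, 2019).
The subordination applies — D was senior to E — so D and E swap.

C, A, B, E, D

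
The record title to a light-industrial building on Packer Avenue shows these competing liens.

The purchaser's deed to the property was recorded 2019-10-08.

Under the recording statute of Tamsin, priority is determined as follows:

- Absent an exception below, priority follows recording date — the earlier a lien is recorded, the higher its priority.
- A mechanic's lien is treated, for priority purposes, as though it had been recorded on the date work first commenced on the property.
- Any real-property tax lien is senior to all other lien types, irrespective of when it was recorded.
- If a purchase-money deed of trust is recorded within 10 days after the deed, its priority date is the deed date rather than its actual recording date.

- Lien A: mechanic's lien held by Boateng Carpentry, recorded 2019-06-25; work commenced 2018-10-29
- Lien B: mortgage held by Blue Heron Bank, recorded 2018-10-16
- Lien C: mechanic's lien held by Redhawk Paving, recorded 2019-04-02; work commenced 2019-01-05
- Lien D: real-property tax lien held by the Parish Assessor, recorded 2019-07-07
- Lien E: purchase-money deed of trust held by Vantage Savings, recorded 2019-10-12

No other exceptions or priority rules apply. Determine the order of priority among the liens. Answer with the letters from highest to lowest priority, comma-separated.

First, effective dates: A's effective date is 2018-10-29, when work began; C relates back to 2019-01-05 (work commenced); E relates back to the deed date 2019-10-08.
D, as a real-property tax lien, has superpriority and ranks first.
The other liens, earliest effective date first: B (2018-10-16), A (2018-10-29), C (2019-01-05), E (2019-10-08).

D, B, A, C, E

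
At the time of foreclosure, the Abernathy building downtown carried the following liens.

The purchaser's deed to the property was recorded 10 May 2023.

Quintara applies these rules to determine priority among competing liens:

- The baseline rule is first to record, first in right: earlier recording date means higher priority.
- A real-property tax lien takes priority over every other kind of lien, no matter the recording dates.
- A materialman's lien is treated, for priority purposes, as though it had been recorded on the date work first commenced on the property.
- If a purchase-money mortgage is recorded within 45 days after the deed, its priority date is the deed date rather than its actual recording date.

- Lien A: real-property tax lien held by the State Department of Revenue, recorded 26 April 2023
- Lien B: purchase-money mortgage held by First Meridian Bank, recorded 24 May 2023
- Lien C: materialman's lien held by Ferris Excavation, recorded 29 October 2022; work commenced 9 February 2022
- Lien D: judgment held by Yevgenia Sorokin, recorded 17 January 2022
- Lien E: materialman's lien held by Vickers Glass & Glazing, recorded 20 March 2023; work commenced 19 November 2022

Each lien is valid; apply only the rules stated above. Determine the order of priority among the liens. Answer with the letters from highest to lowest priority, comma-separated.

A, D, C, E, B

Effective dates: B was recorded within the 45-day window, so its effective date is the deed date 10 May 2023; C is treated as recorded 9 February 2022, the work-commencement date; E is treated as recorded 19 November 2022, the work-commencement date.
A is a real-property tax lien and takes priority over every other lien.
The other liens, earliest effective date first: D (17 January 2022), C (9 February 2022), E (19 November 2022), B (10 May 2023).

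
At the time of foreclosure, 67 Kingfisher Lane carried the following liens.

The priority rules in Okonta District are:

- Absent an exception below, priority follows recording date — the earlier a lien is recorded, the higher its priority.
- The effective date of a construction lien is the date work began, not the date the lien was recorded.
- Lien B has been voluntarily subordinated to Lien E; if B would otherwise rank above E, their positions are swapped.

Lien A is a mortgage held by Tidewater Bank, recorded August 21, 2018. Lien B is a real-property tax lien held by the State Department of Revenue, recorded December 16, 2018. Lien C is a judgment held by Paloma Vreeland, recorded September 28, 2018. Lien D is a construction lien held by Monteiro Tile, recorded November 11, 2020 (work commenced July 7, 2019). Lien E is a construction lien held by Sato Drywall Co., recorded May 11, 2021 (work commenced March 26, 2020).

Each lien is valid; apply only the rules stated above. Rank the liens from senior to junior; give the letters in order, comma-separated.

A, C, E, D, B

First, effective dates: D relates back to July 7, 2019 (work commenced); E's effective date is March 26, 2020, when work began.
By effective date, earliest first: A (August 21, 2018), C (September 28, 2018), B (December 16, 2018), D (July 7, 2019), E (March 26, 2020).
Because B would otherwise rank above E, the subordination swaps them.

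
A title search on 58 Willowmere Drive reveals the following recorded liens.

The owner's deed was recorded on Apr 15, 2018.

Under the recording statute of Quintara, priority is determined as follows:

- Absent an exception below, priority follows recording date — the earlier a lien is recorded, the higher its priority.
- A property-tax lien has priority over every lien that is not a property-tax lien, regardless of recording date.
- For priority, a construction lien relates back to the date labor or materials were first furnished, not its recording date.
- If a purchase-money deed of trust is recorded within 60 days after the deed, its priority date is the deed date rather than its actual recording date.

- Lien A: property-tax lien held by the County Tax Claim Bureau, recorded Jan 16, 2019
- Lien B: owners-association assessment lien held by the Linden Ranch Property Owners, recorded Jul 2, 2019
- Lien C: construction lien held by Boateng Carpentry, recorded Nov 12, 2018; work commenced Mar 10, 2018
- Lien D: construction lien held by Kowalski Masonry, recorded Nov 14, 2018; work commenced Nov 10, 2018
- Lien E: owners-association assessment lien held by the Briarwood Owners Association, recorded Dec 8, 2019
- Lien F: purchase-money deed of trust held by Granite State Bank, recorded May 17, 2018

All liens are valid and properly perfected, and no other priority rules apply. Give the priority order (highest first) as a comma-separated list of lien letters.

Effective dates after the stated exceptions: C is treated as recorded Mar 10, 2018, the work-commencement date; D's effective date is Nov 10, 2018, when work began; F's effective date is the deed date, Apr 15, 2018.
A is a property-tax lien and takes priority over every other lien.
Remaining liens by effective date: C (Mar 10, 2018), F (Apr 15, 2018), D (Nov 10, 2018), B (Jul 2, 2019), E (Dec 8, 2019).

A, C, F, D, B, E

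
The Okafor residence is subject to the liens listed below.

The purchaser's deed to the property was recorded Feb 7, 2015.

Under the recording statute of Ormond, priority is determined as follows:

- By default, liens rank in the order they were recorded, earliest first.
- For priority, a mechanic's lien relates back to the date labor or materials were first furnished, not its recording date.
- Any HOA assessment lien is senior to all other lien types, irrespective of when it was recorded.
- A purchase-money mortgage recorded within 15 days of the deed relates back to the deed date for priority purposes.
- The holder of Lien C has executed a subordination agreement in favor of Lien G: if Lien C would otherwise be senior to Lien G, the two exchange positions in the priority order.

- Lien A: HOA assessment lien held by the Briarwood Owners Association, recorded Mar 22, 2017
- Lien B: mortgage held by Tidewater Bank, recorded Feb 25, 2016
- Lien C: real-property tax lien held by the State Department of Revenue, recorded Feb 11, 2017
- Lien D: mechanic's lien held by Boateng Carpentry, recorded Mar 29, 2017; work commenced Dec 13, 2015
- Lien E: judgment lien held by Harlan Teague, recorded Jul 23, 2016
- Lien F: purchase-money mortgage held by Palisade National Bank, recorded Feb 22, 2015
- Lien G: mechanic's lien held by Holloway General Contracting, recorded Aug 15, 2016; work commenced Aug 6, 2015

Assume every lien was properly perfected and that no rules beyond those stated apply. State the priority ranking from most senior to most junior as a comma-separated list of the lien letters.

A, F, G, D, B, E, C

First, effective dates: D's effective date is Dec 13, 2015, when work began; F relates back to the deed date Feb 7, 2015; G's effective date is Aug 6, 2015, when work began.
A is an HOA assessment lien and takes priority over every other lien.
The other liens, earliest effective date first: F (Feb 7, 2015), G (Aug 6, 2015), D (Dec 13, 2015), B (Feb 25, 2016), E (Jul 23, 2016), C (Feb 11, 2017).
Since C is not senior to G, the subordination leaves the order unchanged.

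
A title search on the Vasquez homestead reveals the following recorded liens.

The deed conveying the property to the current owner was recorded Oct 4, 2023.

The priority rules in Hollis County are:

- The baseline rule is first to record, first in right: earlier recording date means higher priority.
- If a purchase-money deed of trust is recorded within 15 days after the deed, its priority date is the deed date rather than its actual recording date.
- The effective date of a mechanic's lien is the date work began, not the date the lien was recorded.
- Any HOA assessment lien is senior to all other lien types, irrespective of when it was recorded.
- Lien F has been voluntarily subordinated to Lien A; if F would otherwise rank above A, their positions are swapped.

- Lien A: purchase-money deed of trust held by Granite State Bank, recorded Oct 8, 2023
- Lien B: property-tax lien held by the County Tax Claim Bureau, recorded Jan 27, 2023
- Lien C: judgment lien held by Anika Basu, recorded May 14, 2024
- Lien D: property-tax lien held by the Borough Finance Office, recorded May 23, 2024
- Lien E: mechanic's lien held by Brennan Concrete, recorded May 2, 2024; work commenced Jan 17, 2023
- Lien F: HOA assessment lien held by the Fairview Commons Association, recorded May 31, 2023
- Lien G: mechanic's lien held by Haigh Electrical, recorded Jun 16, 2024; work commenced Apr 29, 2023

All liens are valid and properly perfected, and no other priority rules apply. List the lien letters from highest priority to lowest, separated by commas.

A, E, B, G, F, C, D

Effective dates after the stated exceptions: A was recorded within the 15-day window, so its effective date is the deed date Oct 4, 2023; E's effective date is Jan 17, 2023, when work began; G relates back to Apr 29, 2023 (work commenced).
F is an HOA assessment lien, so it outranks all other liens regardless of date.
The other liens, earliest effective date first: E (Jan 17, 2023), B (Jan 27, 2023), G (Apr 29, 2023), A (Oct 4, 2023), C (May 14, 2024), D (May 23, 2024).
Because F would otherwise rank above A, the subordination swaps them.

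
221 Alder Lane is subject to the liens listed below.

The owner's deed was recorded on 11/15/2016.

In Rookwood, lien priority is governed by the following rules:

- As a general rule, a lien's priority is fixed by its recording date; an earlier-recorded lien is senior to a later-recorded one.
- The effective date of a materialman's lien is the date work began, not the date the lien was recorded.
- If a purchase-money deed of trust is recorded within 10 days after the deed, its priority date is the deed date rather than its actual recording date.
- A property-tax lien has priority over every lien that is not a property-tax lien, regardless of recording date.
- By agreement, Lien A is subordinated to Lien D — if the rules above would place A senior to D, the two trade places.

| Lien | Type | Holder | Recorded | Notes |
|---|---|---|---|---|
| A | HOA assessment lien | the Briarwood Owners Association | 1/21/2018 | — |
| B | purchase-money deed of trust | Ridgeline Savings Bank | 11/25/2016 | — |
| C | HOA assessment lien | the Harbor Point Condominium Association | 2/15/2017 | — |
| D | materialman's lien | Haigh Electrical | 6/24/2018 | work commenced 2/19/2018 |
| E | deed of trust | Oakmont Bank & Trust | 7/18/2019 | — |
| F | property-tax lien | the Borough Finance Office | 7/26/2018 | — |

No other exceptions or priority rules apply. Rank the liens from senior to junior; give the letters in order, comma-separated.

First, effective dates: B relates back to the deed date 11/15/2016; D is treated as recorded 2/19/2018, the work-commencement date.
F, as a property-tax lien, has superpriority and ranks first.
Among the remaining liens, by effective date: B (11/15/2016), C (2/15/2017), A (1/21/2018), D (2/19/2018), E (7/18/2019).
A would otherwise be senior to D, so under the subordination agreement A and D exchange positions.

F, B, C, D, A, E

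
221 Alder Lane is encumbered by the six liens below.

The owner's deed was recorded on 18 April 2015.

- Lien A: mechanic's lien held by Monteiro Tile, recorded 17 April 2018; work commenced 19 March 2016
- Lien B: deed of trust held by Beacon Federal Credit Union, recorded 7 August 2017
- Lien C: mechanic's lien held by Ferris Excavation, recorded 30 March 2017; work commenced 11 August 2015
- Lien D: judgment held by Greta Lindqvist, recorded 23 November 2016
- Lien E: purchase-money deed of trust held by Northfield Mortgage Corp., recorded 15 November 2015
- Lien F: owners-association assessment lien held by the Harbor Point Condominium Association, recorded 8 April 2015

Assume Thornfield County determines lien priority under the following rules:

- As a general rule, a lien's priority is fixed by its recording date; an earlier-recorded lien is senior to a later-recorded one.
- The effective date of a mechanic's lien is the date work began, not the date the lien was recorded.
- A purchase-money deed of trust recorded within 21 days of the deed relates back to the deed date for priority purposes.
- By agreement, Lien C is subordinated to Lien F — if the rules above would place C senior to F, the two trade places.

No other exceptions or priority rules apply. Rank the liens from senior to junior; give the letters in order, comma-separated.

Adjusting effective dates: A relates back to 19 March 2016 (work commenced); C's effective date is 11 August 2015, when work began; E missed the 21-day window (211 days after the deed), so its recording date stands.
By effective date, earliest first: F (8 April 2015), C (11 August 2015), E (15 November 2015), A (19 March 2016), D (23 November 2016), B (7 August 2017).
Since C is not senior to F, the subordination leaves the order unchanged.

F, C, E, A, D, B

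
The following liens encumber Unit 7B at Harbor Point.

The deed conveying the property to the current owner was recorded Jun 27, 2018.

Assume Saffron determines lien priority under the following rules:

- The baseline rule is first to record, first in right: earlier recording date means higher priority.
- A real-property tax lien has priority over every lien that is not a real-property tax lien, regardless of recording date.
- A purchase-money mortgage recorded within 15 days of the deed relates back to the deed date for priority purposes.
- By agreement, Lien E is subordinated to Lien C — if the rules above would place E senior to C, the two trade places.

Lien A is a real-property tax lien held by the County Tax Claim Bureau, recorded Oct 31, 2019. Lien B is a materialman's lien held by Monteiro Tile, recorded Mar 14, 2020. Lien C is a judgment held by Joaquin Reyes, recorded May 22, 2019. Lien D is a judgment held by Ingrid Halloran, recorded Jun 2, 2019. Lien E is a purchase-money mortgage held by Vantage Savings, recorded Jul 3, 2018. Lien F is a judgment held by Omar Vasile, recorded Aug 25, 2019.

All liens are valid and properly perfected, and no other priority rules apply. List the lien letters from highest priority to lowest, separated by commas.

Effective dates: E was recorded within the 15-day window, so its effective date is the deed date Jun 27, 2018.
A is a real-property tax lien, so it outranks all other liens regardless of date.
Ordering the rest by effective date: E (Jun 27, 2018), C (May 22, 2019), D (Jun 2, 2019), F (Aug 25, 2019), B (Mar 14, 2020).
The subordination applies — E was senior to C — so E and C swap.

A, C, E, D, F, B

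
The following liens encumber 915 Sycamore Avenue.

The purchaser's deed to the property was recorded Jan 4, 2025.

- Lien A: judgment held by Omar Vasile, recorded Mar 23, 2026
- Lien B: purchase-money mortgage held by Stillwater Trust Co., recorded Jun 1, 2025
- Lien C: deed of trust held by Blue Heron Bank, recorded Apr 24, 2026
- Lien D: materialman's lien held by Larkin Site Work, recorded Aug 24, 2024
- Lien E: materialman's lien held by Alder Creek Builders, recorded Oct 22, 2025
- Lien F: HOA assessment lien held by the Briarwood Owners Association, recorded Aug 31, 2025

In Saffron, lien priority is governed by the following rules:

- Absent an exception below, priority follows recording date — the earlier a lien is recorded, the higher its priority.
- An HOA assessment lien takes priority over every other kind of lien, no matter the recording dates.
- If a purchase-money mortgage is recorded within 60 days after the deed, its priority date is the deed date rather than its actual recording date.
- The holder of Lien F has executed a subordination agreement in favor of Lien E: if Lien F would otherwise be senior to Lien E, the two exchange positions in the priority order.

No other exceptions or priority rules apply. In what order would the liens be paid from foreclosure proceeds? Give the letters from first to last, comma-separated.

Effective dates: B missed the 60-day window (148 days after the deed), so its recording date stands.
F is an HOA assessment lien and takes priority over every other lien.
Ordering the rest by effective date: D (Aug 24, 2024), B (Jun 1, 2025), E (Oct 22, 2025), A (Mar 23, 2026), C (Apr 24, 2026).
The subordination applies — F was senior to E — so F and E swap.

E, D, B, F, A, C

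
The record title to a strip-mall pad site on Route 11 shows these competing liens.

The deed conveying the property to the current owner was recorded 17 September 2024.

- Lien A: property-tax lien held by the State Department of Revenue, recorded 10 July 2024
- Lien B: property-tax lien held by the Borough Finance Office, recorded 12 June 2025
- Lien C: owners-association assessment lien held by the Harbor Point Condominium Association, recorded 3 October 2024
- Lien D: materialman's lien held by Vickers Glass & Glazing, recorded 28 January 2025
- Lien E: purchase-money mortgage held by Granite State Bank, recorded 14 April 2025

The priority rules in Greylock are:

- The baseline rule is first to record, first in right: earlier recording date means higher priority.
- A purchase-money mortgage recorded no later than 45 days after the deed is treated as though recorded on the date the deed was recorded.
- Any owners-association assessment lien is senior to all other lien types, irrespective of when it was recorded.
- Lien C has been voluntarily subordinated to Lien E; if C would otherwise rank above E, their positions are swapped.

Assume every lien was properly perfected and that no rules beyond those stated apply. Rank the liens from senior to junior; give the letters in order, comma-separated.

Effective dates after the stated exceptions: E missed the 45-day window (209 days after the deed), so its recording date stands.
C is an owners-association assessment lien, so it outranks all other liens regardless of date.
The other liens, earliest effective date first: A (10 July 2024), D (28 January 2025), E (14 April 2025), B (12 June 2025).
C is senior to E before the subordination, so the two trade places.

E, A, D, C, B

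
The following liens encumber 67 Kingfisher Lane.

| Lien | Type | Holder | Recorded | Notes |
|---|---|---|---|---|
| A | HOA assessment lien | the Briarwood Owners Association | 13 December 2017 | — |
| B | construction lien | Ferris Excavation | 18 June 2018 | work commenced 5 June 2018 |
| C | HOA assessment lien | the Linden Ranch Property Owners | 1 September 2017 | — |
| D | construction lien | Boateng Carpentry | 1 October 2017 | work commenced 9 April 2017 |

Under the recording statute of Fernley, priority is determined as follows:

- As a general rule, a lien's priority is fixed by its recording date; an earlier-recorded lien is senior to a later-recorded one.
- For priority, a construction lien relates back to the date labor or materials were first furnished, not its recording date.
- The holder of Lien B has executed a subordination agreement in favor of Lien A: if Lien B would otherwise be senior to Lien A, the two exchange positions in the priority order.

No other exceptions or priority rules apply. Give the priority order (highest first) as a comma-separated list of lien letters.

Effective dates: B relates back to 5 June 2018 (work commenced); D relates back to 9 April 2017 (work commenced).
By effective date, earliest first: D (9 April 2017), C (1 September 2017), A (13 December 2017), B (5 June 2018).
Since B is not senior to A, the subordination leaves the order unchanged.

D, C, A, B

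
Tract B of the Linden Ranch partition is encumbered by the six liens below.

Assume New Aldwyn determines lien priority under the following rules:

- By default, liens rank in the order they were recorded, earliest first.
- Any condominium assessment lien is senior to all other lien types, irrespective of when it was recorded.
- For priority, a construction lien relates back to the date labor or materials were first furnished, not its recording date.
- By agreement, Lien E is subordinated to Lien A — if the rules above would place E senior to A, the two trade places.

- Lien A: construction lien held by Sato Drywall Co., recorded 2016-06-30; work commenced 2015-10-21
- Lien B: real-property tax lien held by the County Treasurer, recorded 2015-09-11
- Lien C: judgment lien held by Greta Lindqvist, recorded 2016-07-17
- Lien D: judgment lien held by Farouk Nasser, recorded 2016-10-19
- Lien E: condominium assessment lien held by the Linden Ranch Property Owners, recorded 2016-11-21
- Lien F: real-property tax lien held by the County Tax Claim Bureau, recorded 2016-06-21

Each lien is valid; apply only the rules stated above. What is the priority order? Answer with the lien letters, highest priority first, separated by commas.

First, effective dates: A relates back to 2015-10-21 (work commenced).
E is a condominium assessment lien, so it outranks all other liens regardless of date.
Ordering the rest by effective date: B (2015-09-11), A (2015-10-21), F (2016-06-21), C (2016-07-17), D (2016-10-19).
Because E would otherwise rank above A, the subordination swaps them.

A, B, E, F, C, D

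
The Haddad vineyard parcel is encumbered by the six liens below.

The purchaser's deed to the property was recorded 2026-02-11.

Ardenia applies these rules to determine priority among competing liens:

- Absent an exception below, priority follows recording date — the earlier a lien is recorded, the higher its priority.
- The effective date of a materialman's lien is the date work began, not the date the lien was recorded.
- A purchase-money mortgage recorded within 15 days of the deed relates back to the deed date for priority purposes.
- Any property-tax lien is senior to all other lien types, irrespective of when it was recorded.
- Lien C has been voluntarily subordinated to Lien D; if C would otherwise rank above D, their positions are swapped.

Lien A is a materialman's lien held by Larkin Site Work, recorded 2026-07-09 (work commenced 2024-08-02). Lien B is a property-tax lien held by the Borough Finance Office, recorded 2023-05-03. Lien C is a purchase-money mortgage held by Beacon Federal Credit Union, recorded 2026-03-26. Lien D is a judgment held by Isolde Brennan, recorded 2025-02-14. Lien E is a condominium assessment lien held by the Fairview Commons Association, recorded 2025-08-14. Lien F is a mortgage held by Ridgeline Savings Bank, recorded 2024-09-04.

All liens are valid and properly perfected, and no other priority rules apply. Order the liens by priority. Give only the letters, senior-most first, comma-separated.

B, A, F, D, E, C

Effective dates after the stated exceptions: A relates back to 2024-08-02 (work commenced); C was recorded 43 days after the deed, outside the 15-day window, so it keeps its recording date.
B is a property-tax lien, so it outranks all other liens regardless of date.
Among the remaining liens, by effective date: A (2024-08-02), F (2024-09-04), D (2025-02-14), E (2025-08-14), C (2026-03-26).
C already ranks below D; the subordination has no effect.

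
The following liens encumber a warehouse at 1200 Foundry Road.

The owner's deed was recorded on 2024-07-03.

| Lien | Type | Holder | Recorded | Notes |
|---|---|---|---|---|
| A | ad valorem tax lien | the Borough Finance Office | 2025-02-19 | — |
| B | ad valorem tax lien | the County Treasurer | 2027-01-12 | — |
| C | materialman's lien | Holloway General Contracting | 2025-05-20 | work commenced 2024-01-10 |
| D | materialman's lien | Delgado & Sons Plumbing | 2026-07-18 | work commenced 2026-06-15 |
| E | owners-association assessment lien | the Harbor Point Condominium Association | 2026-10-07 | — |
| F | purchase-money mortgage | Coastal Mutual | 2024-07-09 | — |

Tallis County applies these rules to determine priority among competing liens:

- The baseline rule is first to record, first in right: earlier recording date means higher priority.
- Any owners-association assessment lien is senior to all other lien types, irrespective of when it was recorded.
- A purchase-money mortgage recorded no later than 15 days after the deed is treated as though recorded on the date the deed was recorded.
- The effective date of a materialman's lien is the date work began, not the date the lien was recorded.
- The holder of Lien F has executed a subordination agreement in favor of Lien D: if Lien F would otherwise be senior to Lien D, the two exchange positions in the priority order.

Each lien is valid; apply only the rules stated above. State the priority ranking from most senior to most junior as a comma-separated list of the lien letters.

E, C, D, A, F, B

First, effective dates: C relates back to 2024-01-10 (work commenced); D relates back to 2026-06-15 (work commenced); F's effective date is the deed date, 2024-07-03.
E is an owners-association assessment lien, so it outranks all other liens regardless of date.
The other liens, earliest effective date first: C (2024-01-10), F (2024-07-03), A (2025-02-19), D (2026-06-15), B (2027-01-12).
F would otherwise be senior to D, so under the subordination agreement F and D exchange positions.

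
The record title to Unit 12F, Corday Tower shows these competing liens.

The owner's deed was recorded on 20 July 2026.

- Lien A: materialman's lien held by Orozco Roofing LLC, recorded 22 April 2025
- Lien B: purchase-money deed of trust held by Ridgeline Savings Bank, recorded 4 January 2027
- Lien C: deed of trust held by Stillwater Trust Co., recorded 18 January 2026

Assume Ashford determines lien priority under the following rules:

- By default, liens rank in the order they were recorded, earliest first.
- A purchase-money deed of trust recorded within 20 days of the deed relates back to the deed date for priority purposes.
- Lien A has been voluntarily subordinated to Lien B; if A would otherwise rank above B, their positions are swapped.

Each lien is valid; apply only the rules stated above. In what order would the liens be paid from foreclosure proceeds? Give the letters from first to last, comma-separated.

First, effective dates: B was recorded 168 days after the deed, outside the 20-day window, so it keeps its recording date.
Sorted by effective date: A (22 April 2025), C (18 January 2026), B (4 January 2027).
The subordination applies — A was senior to B — so A and B swap.

B, C, A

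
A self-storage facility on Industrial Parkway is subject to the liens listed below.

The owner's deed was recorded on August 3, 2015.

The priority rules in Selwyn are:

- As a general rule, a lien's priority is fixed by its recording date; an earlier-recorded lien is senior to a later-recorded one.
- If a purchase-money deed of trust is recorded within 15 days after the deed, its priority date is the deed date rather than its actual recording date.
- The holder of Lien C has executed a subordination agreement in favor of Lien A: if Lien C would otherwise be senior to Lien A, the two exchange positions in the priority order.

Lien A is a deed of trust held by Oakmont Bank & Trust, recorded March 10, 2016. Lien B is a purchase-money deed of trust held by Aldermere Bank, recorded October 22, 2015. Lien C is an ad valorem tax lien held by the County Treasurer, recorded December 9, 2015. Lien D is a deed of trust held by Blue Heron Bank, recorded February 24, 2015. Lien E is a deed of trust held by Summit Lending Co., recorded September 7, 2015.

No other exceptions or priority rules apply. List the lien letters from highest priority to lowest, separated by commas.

D, E, B, A, C

Adjusting effective dates: B missed the 15-day window (80 days after the deed), so its recording date stands.
By effective date, earliest first: D (February 24, 2015), E (September 7, 2015), B (October 22, 2015), C (December 9, 2015), A (March 10, 2016).
C is senior to A before the subordination, so the two trade places.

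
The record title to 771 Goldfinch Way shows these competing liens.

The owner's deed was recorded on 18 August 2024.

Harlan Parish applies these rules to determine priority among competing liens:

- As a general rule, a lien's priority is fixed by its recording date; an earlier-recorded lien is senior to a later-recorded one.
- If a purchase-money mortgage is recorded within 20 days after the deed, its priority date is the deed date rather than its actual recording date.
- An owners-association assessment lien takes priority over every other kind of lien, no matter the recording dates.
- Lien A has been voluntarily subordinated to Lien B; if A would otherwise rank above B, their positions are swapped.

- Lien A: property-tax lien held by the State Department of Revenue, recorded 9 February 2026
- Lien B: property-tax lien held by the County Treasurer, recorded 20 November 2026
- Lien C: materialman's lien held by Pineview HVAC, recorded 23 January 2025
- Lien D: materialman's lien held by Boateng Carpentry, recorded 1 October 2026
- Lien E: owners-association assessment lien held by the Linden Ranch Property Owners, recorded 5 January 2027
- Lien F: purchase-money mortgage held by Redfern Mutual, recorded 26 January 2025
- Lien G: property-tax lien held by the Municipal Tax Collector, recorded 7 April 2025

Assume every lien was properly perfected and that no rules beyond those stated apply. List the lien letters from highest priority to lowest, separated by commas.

E, C, F, G, B, D, A

Effective dates: F was recorded 161 days after the deed — beyond 20 days — so no relation-back applies.
E is an owners-association assessment lien and takes priority over every other lien.
Remaining liens by effective date: C (23 January 2025), F (26 January 2025), G (7 April 2025), A (9 February 2026), D (1 October 2026), B (20 November 2026).
A would otherwise be senior to B, so under the subordination agreement A and B exchange positions.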